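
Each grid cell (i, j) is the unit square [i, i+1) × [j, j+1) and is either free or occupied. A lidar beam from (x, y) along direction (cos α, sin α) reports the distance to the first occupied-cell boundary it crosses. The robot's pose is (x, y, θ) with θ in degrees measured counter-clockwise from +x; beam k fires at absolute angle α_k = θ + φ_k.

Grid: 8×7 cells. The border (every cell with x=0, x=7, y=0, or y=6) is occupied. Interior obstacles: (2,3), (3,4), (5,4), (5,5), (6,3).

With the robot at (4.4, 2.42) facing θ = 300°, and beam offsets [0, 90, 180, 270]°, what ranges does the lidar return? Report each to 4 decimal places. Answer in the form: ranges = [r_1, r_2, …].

ranges = [1.6397, 1.8475, 1.8244, 2.8400]

beam 1: φ=0°, α=300°
  d=(0.5000,-0.8660)  start (4,2)  tX=1.2000 tY=0.4850  stride 1/|dx|=2.0000 1/|dy|=1.1547
    cross y-line → (4,1), t=0.4850
    cross x-line → (5,1), t=1.2000
    cross y-line → (5,0), t=1.6397 (wall)
  → r_1 = 1.6397
beam 2: φ=90°, α=30°
  d=(0.8660,0.5000)  start (4,2)  tX=0.6928 tY=1.1600  stride 1/|dx|=1.1547 1/|dy|=2.0000
    cross x-line → (5,2), t=0.6928
    cross y-line → (5,3), t=1.1600
    cross x-line → (6,3), t=1.8475 (wall)
  → r_2 = 1.8475
beam 3: φ=180°, α=120°
  d=(-0.5000,0.8660)  start (4,2)  tX=0.8000 tY=0.6697  stride 1/|dx|=2.0000 1/|dy|=1.1547
    cross y-line → (4,3), t=0.6697
    cross x-line → (3,3), t=0.8000
    cross y-line → (3,4), t=1.8244 (wall)
  → r_3 = 1.8244
beam 4: φ=270°, α=210°
  d=(-0.8660,-0.5000)  start (4,2)  tX=0.4619 tY=0.8400  stride 1/|dx|=1.1547 1/|dy|=2.0000
    cross x-line → (3,2), t=0.4619
    cross y-line → (3,1), t=0.8400
    cross x-line → (2,1), t=1.6166
    cross x-line → (1,1), t=2.7713
    cross y-line → (1,0), t=2.8400 (wall)
  → r_4 = 2.8400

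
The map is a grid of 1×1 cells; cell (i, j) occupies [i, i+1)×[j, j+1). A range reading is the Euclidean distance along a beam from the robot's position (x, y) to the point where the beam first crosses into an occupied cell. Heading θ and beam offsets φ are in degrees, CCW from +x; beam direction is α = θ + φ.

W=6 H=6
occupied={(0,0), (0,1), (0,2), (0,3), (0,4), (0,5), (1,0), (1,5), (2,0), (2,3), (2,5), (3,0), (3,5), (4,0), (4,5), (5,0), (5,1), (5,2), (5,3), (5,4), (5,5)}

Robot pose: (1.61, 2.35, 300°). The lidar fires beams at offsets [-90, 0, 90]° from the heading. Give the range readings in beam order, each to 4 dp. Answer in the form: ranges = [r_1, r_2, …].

ranges = [0.7044, 1.5588, 1.3000]

beam 1: φ=-90°, α=210°
  cosα=-0.8660 sinα=-0.5000 | (1,2) | tMaxX 0.7044 tMaxY 0.7000 | tΔX 1.1547 tΔY 2.0000
    t=0.7000 [y] (1,1)
    t=0.7044 [x] (0,1) — stop
  → r_1 = 0.7044
beam 2: φ=0°, α=300°
  cosα=0.5000 sinα=-0.8660 | (1,2) | tMaxX 0.7800 tMaxY 0.4041 | tΔX 2.0000 tΔY 1.1547
    t=0.4041 [y] (1,1)
    t=0.7800 [x] (2,1)
    t=1.5588 [y] (2,0) — stop
  → r_2 = 1.5588
beam 3: φ=90°, α=30°
  cosα=0.8660 sinα=0.5000 | (1,2) | tMaxX 0.4503 tMaxY 1.3000 | tΔX 1.1547 tΔY 2.0000
    t=0.4503 [x] (2,2)
    t=1.3000 [y] (2,3) — stop
  → r_3 = 1.3000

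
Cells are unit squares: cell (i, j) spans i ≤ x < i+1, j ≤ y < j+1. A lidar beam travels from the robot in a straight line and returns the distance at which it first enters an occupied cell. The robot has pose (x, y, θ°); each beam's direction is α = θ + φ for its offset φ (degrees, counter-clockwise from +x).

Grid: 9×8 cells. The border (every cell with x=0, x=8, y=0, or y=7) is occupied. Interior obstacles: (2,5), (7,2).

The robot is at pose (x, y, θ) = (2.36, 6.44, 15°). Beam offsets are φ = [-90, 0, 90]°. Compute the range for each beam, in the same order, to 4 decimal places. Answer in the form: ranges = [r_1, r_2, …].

ranges = [0.4555, 2.1637, 0.5798]

beam 1: φ=-90°, α=285°
  dir = (cos 285°, sin 285°) = (0.2588, -0.9659); from cell (2,6)
  next x-line at t=2.4728, next y-line at t=0.4555; Δt_x=3.8637, Δt_y=1.0353
    y: enter (2,5) at t=0.4555 ← occupied
  → r_1 = 0.4555
beam 2: φ=0°, α=15°
  dir = (cos 15°, sin 15°) = (0.9659, 0.2588); from cell (2,6)
  next x-line at t=0.6626, next y-line at t=2.1637; Δt_x=1.0353, Δt_y=3.8637
    x: enter (3,6) at t=0.6626
    x: enter (4,6) at t=1.6979
    y: enter (4,7) at t=2.1637 ← occupied
  → r_2 = 2.1637
beam 3: φ=90°, α=105°
  dir = (cos 105°, sin 105°) = (-0.2588, 0.9659); from cell (2,6)
  next x-line at t=1.3909, next y-line at t=0.5798; Δt_x=3.8637, Δt_y=1.0353
    y: enter (2,7) at t=0.5798 ← occupied
  → r_3 = 0.5798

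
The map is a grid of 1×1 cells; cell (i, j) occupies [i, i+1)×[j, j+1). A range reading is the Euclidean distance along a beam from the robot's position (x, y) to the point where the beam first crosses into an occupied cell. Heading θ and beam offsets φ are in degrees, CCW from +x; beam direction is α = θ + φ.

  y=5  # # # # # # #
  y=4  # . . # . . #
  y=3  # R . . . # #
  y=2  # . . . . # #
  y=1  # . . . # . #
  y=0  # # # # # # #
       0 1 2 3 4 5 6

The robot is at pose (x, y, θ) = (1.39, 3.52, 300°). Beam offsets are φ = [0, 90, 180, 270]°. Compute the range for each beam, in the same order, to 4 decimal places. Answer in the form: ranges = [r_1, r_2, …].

beam 1: φ=0°, α=300°
  d=(0.5000,-0.8660)  start (1,3)  tX=1.2200 tY=0.6004  stride 1/|dx|=2.0000 1/|dy|=1.1547
    cross y-line → (1,2), t=0.6004
    cross x-line → (2,2), t=1.2200
    cross y-line → (2,1), t=1.7551
    cross y-line → (2,0), t=2.9098 (wall)
  → r_1 = 2.9098
beam 2: φ=90°, α=30°
  d=(0.8660,0.5000)  start (1,3)  tX=0.7044 tY=0.9600  stride 1/|dx|=1.1547 1/|dy|=2.0000
    cross x-line → (2,3), t=0.7044
    cross y-line → (2,4), t=0.9600
    cross x-line → (3,4), t=1.8591 (wall)
  → r_2 = 1.8591
beam 3: φ=180°, α=120°
  d=(-0.5000,0.8660)  start (1,3)  tX=0.7800 tY=0.5543  stride 1/|dx|=2.0000 1/|dy|=1.1547
    cross y-line → (1,4), t=0.5543
    cross x-line → (0,4), t=0.7800 (wall)
  → r_3 = 0.7800
beam 4: φ=270°, α=210°
  d=(-0.8660,-0.5000)  start (1,3)  tX=0.4503 tY=1.0400  stride 1/|dx|=1.1547 1/|dy|=2.0000
    cross x-line → (0,3), t=0.4503 (wall)
  → r_4 = 0.4503

ranges = [2.9098, 1.8591, 0.7800, 0.4503]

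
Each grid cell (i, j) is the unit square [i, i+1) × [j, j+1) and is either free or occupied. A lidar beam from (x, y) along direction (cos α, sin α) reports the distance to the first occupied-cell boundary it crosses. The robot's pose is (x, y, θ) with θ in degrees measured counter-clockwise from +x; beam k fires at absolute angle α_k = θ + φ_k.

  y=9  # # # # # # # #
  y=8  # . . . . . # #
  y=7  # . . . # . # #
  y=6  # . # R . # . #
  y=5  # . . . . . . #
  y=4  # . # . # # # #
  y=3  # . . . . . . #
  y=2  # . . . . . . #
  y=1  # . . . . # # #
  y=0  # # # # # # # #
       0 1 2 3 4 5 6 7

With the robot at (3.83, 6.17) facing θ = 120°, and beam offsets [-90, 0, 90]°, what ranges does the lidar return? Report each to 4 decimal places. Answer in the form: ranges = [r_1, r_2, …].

ranges = [1.3510, 3.2678, 3.2678]

beam 1: φ=-90°, α=30°
  direction (0.8660, 0.5000); cell (3,6); t to first gridline: x 0.1963, y 1.6600 (then +1.1547 / +2.0000)
    (4,6) via x @ 0.1963
    (5,6) via x @ 1.3510  # hit
  → r_1 = 1.3510
beam 2: φ=0°, α=120°
  direction (-0.5000, 0.8660); cell (3,6); t to first gridline: x 1.6600, y 0.9584 (then +2.0000 / +1.1547)
    (3,7) via y @ 0.9584
    (2,7) via x @ 1.6600
    (2,8) via y @ 2.1131
    (2,9) via y @ 3.2678  # hit
  → r_2 = 3.2678
beam 3: φ=90°, α=210°
  direction (-0.8660, -0.5000); cell (3,6); t to first gridline: x 0.9584, y 0.3400 (then +1.1547 / +2.0000)
    (3,5) via y @ 0.3400
    (2,5) via x @ 0.9584
    (1,5) via x @ 2.1131
    (1,4) via y @ 2.3400
    (0,4) via x @ 3.2678  # hit
  → r_3 = 3.2678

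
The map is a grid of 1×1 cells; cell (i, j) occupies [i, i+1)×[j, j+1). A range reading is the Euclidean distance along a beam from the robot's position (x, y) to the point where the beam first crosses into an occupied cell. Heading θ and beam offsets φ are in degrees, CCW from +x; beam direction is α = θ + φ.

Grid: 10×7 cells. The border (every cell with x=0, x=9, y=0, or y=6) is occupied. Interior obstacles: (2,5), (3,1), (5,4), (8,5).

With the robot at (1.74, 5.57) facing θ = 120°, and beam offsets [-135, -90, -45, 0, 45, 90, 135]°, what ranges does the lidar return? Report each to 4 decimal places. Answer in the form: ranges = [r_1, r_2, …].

ranges = [0.2692, 0.3002, 0.4452, 0.4965, 0.7661, 0.8545, 2.8591]

beam 1: φ=-135°, α=345°
  d=(0.9659,-0.2588)  start (1,5)  tX=0.2692 tY=2.2023  stride 1/|dx|=1.0353 1/|dy|=3.8637
    cross x-line → (2,5), t=0.2692 (wall)
  → r_1 = 0.2692
beam 2: φ=-90°, α=30°
  d=(0.8660,0.5000)  start (1,5)  tX=0.3002 tY=0.8600  stride 1/|dx|=1.1547 1/|dy|=2.0000
    cross x-line → (2,5), t=0.3002 (wall)
  → r_2 = 0.3002
beam 3: φ=-45°, α=75°
  d=(0.2588,0.9659)  start (1,5)  tX=1.0046 tY=0.4452  stride 1/|dx|=3.8637 1/|dy|=1.0353
    cross y-line → (1,6), t=0.4452 (wall)
  → r_3 = 0.4452
beam 4: φ=0°, α=120°
  d=(-0.5000,0.8660)  start (1,5)  tX=1.4800 tY=0.4965  stride 1/|dx|=2.0000 1/|dy|=1.1547
    cross y-line → (1,6), t=0.4965 (wall)
  → r_4 = 0.4965
beam 5: φ=45°, α=165°
  d=(-0.9659,0.2588)  start (1,5)  tX=0.7661 tY=1.6614  stride 1/|dx|=1.0353 1/|dy|=3.8637
    cross x-line → (0,5), t=0.7661 (wall)
  → r_5 = 0.7661
beam 6: φ=90°, α=210°
  d=(-0.8660,-0.5000)  start (1,5)  tX=0.8545 tY=1.1400  stride 1/|dx|=1.1547 1/|dy|=2.0000
    cross x-line → (0,5), t=0.8545 (wall)
  → r_6 = 0.8545
beam 7: φ=135°, α=255°
  d=(-0.2588,-0.9659)  start (1,5)  tX=2.8591 tY=0.5901  stride 1/|dx|=3.8637 1/|dy|=1.0353
    cross y-line → (1,4), t=0.5901
    cross y-line → (1,3), t=1.6254
    cross y-line → (1,2), t=2.6607
    cross x-line → (0,2), t=2.8591 (wall)
  → r_7 = 2.8591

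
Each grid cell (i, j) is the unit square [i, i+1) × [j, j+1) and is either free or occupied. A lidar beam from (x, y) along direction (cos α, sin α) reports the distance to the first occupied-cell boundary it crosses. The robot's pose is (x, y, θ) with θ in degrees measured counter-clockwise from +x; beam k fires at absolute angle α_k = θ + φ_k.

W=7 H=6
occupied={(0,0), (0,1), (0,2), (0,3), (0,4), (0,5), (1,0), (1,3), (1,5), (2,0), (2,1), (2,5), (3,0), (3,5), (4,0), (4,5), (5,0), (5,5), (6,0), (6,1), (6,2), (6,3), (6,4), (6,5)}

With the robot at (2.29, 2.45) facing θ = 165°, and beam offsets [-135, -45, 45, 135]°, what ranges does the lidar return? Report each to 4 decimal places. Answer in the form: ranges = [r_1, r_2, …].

beam 1: φ=-135°, α=30°
  dir = (cos 30°, sin 30°) = (0.8660, 0.5000); from cell (2,2)
  next x-line at t=0.8198, next y-line at t=1.1000; Δt_x=1.1547, Δt_y=2.0000
    x: enter (3,2) at t=0.8198
    y: enter (3,3) at t=1.1000
    x: enter (4,3) at t=1.9745
    y: enter (4,4) at t=3.1000
    x: enter (5,4) at t=3.1292
    x: enter (6,4) at t=4.2839 ← occupied
  → r_1 = 4.2839
beam 2: φ=-45°, α=120°
  dir = (cos 120°, sin 120°) = (-0.5000, 0.8660); from cell (2,2)
  next x-line at t=0.5800, next y-line at t=0.6351; Δt_x=2.0000, Δt_y=1.1547
    x: enter (1,2) at t=0.5800
    y: enter (1,3) at t=0.6351 ← occupied
  → r_2 = 0.6351
beam 3: φ=45°, α=210°
  dir = (cos 210°, sin 210°) = (-0.8660, -0.5000); from cell (2,2)
  next x-line at t=0.3349, next y-line at t=0.9000; Δt_x=1.1547, Δt_y=2.0000
    x: enter (1,2) at t=0.3349
    y: enter (1,1) at t=0.9000
    x: enter (0,1) at t=1.4896 ← occupied
  → r_3 = 1.4896
beam 4: φ=135°, α=300°
  dir = (cos 300°, sin 300°) = (0.5000, -0.8660); from cell (2,2)
  next x-line at t=1.4200, next y-line at t=0.5196; Δt_x=2.0000, Δt_y=1.1547
    y: enter (2,1) at t=0.5196 ← occupied
  → r_4 = 0.5196

ranges = [4.2839, 0.6351, 1.4896, 0.5196]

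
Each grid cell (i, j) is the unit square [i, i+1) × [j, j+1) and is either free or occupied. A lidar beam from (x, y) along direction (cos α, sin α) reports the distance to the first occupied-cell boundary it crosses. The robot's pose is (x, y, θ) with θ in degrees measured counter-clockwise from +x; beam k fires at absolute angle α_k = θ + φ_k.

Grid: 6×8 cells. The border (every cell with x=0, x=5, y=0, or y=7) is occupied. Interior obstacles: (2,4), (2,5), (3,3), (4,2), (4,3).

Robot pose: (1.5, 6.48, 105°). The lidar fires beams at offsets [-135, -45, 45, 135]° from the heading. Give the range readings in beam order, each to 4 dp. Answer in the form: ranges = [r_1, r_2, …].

beam 1: φ=-135°, α=330°
  direction (0.8660, -0.5000); cell (1,6); t to first gridline: x 0.5774, y 0.9600 (then +1.1547 / +2.0000)
    (2,6) via x @ 0.5774
    (2,5) via y @ 0.9600  # hit
  → r_1 = 0.9600
beam 2: φ=-45°, α=60°
  direction (0.5000, 0.8660); cell (1,6); t to first gridline: x 1.0000, y 0.6004 (then +2.0000 / +1.1547)
    (1,7) via y @ 0.6004  # hit
  → r_2 = 0.6004
beam 3: φ=45°, α=150°
  direction (-0.8660, 0.5000); cell (1,6); t to first gridline: x 0.5774, y 1.0400 (then +1.1547 / +2.0000)
    (0,6) via x @ 0.5774  # hit
  → r_3 = 0.5774
beam 4: φ=135°, α=240°
  direction (-0.5000, -0.8660); cell (1,6); t to first gridline: x 1.0000, y 0.5543 (then +2.0000 / +1.1547)
    (1,5) via y @ 0.5543
    (0,5) via x @ 1.0000  # hit
  → r_4 = 1.0000

ranges = [0.9600, 0.6004, 0.5774, 1.0000]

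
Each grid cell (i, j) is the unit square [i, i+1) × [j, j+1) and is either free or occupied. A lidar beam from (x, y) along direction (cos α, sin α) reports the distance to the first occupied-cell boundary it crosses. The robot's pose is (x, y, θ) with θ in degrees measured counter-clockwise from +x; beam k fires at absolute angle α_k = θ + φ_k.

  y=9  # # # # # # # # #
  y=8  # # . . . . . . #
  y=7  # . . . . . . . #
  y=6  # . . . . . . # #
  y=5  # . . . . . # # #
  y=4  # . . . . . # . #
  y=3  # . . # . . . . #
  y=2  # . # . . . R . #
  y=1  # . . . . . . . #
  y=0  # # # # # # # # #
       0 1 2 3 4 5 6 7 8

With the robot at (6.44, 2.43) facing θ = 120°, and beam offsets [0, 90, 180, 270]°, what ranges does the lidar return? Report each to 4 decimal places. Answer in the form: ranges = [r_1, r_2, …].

ranges = [7.5864, 2.8600, 1.6512, 1.8013]

beam 1: φ=0°, α=120°
  d=(-0.5000,0.8660)  start (6,2)  tX=0.8800 tY=0.6582  stride 1/|dx|=2.0000 1/|dy|=1.1547
    cross y-line → (6,3), t=0.6582
    cross x-line → (5,3), t=0.8800
    cross y-line → (5,4), t=1.8129
    cross x-line → (4,4), t=2.8800
    cross y-line → (4,5), t=2.9676
    cross y-line → (4,6), t=4.1223
    cross x-line → (3,6), t=4.8800
    cross y-line → (3,7), t=5.2770
    cross y-line → (3,8), t=6.4317
    cross x-line → (2,8), t=6.8800
    cross y-line → (2,9), t=7.5864 (wall)
  → r_1 = 7.5864
beam 2: φ=90°, α=210°
  d=(-0.8660,-0.5000)  start (6,2)  tX=0.5081 tY=0.8600  stride 1/|dx|=1.1547 1/|dy|=2.0000
    cross x-line → (5,2), t=0.5081
    cross y-line → (5,1), t=0.8600
    cross x-line → (4,1), t=1.6628
    cross x-line → (3,1), t=2.8175
    cross y-line → (3,0), t=2.8600 (wall)
  → r_2 = 2.8600
beam 3: φ=180°, α=300°
  d=(0.5000,-0.8660)  start (6,2)  tX=1.1200 tY=0.4965  stride 1/|dx|=2.0000 1/|dy|=1.1547
    cross y-line → (6,1), t=0.4965
    cross x-line → (7,1), t=1.1200
    cross y-line → (7,0), t=1.6512 (wall)
  → r_3 = 1.6512
beam 4: φ=270°, α=30°
  d=(0.8660,0.5000)  start (6,2)  tX=0.6466 tY=1.1400  stride 1/|dx|=1.1547 1/|dy|=2.0000
    cross x-line → (7,2), t=0.6466
    cross y-line → (7,3), t=1.1400
    cross x-line → (8,3), t=1.8013 (wall)
  → r_4 = 1.8013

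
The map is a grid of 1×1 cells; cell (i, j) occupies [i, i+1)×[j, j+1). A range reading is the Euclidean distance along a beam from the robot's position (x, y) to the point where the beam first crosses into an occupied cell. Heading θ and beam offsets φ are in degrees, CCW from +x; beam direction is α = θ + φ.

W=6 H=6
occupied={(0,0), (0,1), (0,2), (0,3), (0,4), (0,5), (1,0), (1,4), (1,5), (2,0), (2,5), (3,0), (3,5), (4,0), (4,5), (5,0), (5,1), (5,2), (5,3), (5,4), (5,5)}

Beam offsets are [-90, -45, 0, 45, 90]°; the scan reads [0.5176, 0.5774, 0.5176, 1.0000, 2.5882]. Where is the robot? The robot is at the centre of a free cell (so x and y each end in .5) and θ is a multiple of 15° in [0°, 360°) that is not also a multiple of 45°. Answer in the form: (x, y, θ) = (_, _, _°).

The pose lattice has 15·16 = 240 candidates. Test each by forward raycasting.
  (3.5, 4.5, 105°): beam 1 = 1.5529 ≠ 0.5176 ✗
  (1.5, 2.5, 15°): beam 1 = 1.5529 ≠ 0.5176 ✗
  (2.5, 3.5, 195°): beam 1 = 1.5529 ≠ 0.5176 ✗
  (3.5, 3.5, 285°): beam 1 = 2.5882 ≠ 0.5176 ✗
  …
  (1.5, 3.5, 195°): r_1=0.5176, r_2=0.5774, r_3=0.5176, r_4=1.0000, r_5=2.5882 — all match ✓
No second candidate reproduces the full scan.

(x, y, θ) = (1.5, 3.5, 195°)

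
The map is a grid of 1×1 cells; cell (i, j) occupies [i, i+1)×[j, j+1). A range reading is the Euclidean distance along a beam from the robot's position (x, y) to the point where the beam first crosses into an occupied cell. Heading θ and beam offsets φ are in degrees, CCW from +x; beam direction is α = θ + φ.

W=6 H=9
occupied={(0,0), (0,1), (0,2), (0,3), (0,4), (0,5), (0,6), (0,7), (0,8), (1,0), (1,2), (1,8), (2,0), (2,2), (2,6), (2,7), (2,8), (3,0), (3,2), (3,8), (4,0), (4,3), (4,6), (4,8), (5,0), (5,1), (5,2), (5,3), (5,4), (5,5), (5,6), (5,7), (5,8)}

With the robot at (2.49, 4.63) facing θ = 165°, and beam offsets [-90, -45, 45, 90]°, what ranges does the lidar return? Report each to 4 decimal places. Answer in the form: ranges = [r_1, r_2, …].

ranges = [1.4183, 2.9800, 1.7205, 1.6875]

beam 1: φ=-90°, α=75°
  direction (0.2588, 0.9659); cell (2,4); t to first gridline: x 1.9705, y 0.3831 (then +3.8637 / +1.0353)
    (2,5) via y @ 0.3831
    (2,6) via y @ 1.4183  # hit
  → r_1 = 1.4183
beam 2: φ=-45°, α=120°
  direction (-0.5000, 0.8660); cell (2,4); t to first gridline: x 0.9800, y 0.4272 (then +2.0000 / +1.1547)
    (2,5) via y @ 0.4272
    (1,5) via x @ 0.9800
    (1,6) via y @ 1.5819
    (1,7) via y @ 2.7366
    (0,7) via x @ 2.9800  # hit
  → r_2 = 2.9800
beam 3: φ=45°, α=210°
  direction (-0.8660, -0.5000); cell (2,4); t to first gridline: x 0.5658, y 1.2600 (then +1.1547 / +2.0000)
    (1,4) via x @ 0.5658
    (1,3) via y @ 1.2600
    (0,3) via x @ 1.7205  # hit
  → r_3 = 1.7205
beam 4: φ=90°, α=255°
  direction (-0.2588, -0.9659); cell (2,4); t to first gridline: x 1.8932, y 0.6522 (then +3.8637 / +1.0353)
    (2,3) via y @ 0.6522
    (2,2) via y @ 1.6875  # hit
  → r_4 = 1.6875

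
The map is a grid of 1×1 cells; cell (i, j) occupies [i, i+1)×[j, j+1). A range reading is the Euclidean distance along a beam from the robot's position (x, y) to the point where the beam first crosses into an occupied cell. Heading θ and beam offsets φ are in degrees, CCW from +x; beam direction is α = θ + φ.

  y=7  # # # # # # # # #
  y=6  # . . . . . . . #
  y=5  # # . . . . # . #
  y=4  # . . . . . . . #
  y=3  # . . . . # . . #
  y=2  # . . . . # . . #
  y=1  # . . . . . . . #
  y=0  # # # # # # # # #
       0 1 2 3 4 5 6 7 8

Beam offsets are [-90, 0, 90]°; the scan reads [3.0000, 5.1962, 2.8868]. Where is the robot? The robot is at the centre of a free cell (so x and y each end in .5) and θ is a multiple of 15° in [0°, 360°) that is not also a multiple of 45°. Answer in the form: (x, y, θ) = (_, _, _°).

(x, y, θ) = (3.5, 2.5, 60°)

Candidates: 38 free-cell centres × 16 headings = 608 poses. Raycast each; keep the one whose scan matches to 4 dp.
  (4.5, 6.5, 165°): beam 1 = 0.5176 ≠ 3.0000 ✗
  (3.5, 6.5, 120°): beam 1 = 1.0000 ≠ 3.0000 ✗
  (6.5, 2.5, 15°): beam 1 = 1.5529 ≠ 3.0000 ✗
  (3.5, 3.5, 30°): beam 1 = 2.8868 ≠ 3.0000 ✗
  …
  (3.5, 2.5, 60°): r_1=3.0000, r_2=5.1962, r_3=2.8868 — all match ✓
No second candidate reproduces the full scan.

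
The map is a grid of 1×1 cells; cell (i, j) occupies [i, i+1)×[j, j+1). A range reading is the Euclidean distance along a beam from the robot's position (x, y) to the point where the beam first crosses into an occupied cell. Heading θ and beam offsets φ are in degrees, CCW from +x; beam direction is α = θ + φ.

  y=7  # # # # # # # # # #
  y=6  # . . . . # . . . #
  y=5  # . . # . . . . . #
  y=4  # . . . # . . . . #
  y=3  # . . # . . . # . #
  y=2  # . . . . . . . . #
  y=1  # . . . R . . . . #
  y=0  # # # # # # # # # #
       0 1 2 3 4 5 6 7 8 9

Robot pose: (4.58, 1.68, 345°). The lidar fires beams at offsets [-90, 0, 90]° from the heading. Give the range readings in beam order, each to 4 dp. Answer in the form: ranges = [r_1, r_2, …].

ranges = [0.7040, 2.6273, 4.4724]

beam 1: φ=-90°, α=255°
  direction (-0.2588, -0.9659); cell (4,1); t to first gridline: x 2.2409, y 0.7040 (then +3.8637 / +1.0353)
    (4,0) via y @ 0.7040  # hit
  → r_1 = 0.7040
beam 2: φ=0°, α=345°
  direction (0.9659, -0.2588); cell (4,1); t to first gridline: x 0.4348, y 2.6273 (then +1.0353 / +3.8637)
    (5,1) via x @ 0.4348
    (6,1) via x @ 1.4701
    (7,1) via x @ 2.5054
    (7,0) via y @ 2.6273  # hit
  → r_2 = 2.6273
beam 3: φ=90°, α=75°
  direction (0.2588, 0.9659); cell (4,1); t to first gridline: x 1.6228, y 0.3313 (then +3.8637 / +1.0353)
    (4,2) via y @ 0.3313
    (4,3) via y @ 1.3666
    (5,3) via x @ 1.6228
    (5,4) via y @ 2.4018
    (5,5) via y @ 3.4371
    (5,6) via y @ 4.4724  # hit
  → r_3 = 4.4724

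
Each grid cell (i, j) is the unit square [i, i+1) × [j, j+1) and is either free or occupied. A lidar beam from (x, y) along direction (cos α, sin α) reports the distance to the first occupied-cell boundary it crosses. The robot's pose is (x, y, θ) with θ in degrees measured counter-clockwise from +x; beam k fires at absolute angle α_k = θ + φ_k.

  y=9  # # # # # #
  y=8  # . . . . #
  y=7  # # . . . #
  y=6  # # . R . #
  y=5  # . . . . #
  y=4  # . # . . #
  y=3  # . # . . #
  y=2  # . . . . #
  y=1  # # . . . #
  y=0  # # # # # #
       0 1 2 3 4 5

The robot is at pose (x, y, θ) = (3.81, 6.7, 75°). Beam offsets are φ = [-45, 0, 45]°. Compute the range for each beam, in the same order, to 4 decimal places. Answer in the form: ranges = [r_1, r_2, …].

beam 1: φ=-45°, α=30°
  d=(0.8660,0.5000)  start (3,6)  tX=0.2194 tY=0.6000  stride 1/|dx|=1.1547 1/|dy|=2.0000
    cross x-line → (4,6), t=0.2194
    cross y-line → (4,7), t=0.6000
    cross x-line → (5,7), t=1.3741 (wall)
  → r_1 = 1.3741
beam 2: φ=0°, α=75°
  d=(0.2588,0.9659)  start (3,6)  tX=0.7341 tY=0.3106  stride 1/|dx|=3.8637 1/|dy|=1.0353
    cross y-line → (3,7), t=0.3106
    cross x-line → (4,7), t=0.7341
    cross y-line → (4,8), t=1.3459
    cross y-line → (4,9), t=2.3811 (wall)
  → r_2 = 2.3811
beam 3: φ=45°, α=120°
  d=(-0.5000,0.8660)  start (3,6)  tX=1.6200 tY=0.3464  stride 1/|dx|=2.0000 1/|dy|=1.1547
    cross y-line → (3,7), t=0.3464
    cross y-line → (3,8), t=1.5011
    cross x-line → (2,8), t=1.6200
    cross y-line → (2,9), t=2.6558 (wall)
  → r_3 = 2.6558

ranges = [1.3741, 2.3811, 2.6558]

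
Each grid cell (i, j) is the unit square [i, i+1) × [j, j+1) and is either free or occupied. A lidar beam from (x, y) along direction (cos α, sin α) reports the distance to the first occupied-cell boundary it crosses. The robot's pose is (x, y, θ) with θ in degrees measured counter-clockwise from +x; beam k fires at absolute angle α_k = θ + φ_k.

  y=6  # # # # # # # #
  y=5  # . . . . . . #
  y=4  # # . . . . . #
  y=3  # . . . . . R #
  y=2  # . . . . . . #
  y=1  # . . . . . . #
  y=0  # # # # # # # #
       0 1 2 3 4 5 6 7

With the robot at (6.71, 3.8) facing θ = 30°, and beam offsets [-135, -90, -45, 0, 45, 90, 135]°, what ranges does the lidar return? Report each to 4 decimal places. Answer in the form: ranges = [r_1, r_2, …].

beam 1: φ=-135°, α=255°
  dir = (cos 255°, sin 255°) = (-0.2588, -0.9659); from cell (6,3)
  next x-line at t=2.7432, next y-line at t=0.8282; Δt_x=3.8637, Δt_y=1.0353
    y: enter (6,2) at t=0.8282
    y: enter (6,1) at t=1.8635
    x: enter (5,1) at t=2.7432
    y: enter (5,0) at t=2.8988 ← occupied
  → r_1 = 2.8988
beam 2: φ=-90°, α=300°
  dir = (cos 300°, sin 300°) = (0.5000, -0.8660); from cell (6,3)
  next x-line at t=0.5800, next y-line at t=0.9238; Δt_x=2.0000, Δt_y=1.1547
    x: enter (7,3) at t=0.5800 ← occupied
  → r_2 = 0.5800
beam 3: φ=-45°, α=345°
  dir = (cos 345°, sin 345°) = (0.9659, -0.2588); from cell (6,3)
  next x-line at t=0.3002, next y-line at t=3.0910; Δt_x=1.0353, Δt_y=3.8637
    x: enter (7,3) at t=0.3002 ← occupied
  → r_3 = 0.3002
beam 4: φ=0°, α=30°
  dir = (cos 30°, sin 30°) = (0.8660, 0.5000); from cell (6,3)
  next x-line at t=0.3349, next y-line at t=0.4000; Δt_x=1.1547, Δt_y=2.0000
    x: enter (7,3) at t=0.3349 ← occupied
  → r_4 = 0.3349
beam 5: φ=45°, α=75°
  dir = (cos 75°, sin 75°) = (0.2588, 0.9659); from cell (6,3)
  next x-line at t=1.1205, next y-line at t=0.2071; Δt_x=3.8637, Δt_y=1.0353
    y: enter (6,4) at t=0.2071
    x: enter (7,4) at t=1.1205 ← occupied
  → r_5 = 1.1205
beam 6: φ=90°, α=120°
  dir = (cos 120°, sin 120°) = (-0.5000, 0.8660); from cell (6,3)
  next x-line at t=1.4200, next y-line at t=0.2309; Δt_x=2.0000, Δt_y=1.1547
    y: enter (6,4) at t=0.2309
    y: enter (6,5) at t=1.3856
    x: enter (5,5) at t=1.4200
    y: enter (5,6) at t=2.5403 ← occupied
  → r_6 = 2.5403
beam 7: φ=135°, α=165°
  dir = (cos 165°, sin 165°) = (-0.9659, 0.2588); from cell (6,3)
  next x-line at t=0.7350, next y-line at t=0.7727; Δt_x=1.0353, Δt_y=3.8637
    x: enter (5,3) at t=0.7350
    y: enter (5,4) at t=0.7727
    x: enter (4,4) at t=1.7703
    x: enter (3,4) at t=2.8056
    x: enter (2,4) at t=3.8409
    y: enter (2,5) at t=4.6364
    x: enter (1,5) at t=4.8762
    x: enter (0,5) at t=5.9114 ← occupied
  → r_7 = 5.9114

ranges = [2.8988, 0.5800, 0.3002, 0.3349, 1.1205, 2.5403, 5.9114]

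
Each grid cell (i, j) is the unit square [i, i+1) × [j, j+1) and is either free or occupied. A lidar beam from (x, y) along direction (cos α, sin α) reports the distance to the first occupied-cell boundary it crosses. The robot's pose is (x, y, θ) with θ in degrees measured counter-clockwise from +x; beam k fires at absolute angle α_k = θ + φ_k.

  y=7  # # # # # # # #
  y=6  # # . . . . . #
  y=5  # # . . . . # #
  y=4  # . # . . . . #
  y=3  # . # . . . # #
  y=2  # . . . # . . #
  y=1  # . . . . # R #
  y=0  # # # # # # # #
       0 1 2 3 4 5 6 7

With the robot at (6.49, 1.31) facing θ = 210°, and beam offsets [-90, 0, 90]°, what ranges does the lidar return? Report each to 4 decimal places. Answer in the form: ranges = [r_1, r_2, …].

ranges = [6.5702, 0.5658, 0.3580]

beam 1: φ=-90°, α=120°
  cosα=-0.5000 sinα=0.8660 | (6,1) | tMaxX 0.9800 tMaxY 0.7967 | tΔX 2.0000 tΔY 1.1547
    t=0.7967 [y] (6,2)
    t=0.9800 [x] (5,2)
    t=1.9514 [y] (5,3)
    t=2.9800 [x] (4,3)
    t=3.1061 [y] (4,4)
    t=4.2608 [y] (4,5)
    t=4.9800 [x] (3,5)
    t=5.4155 [y] (3,6)
    t=6.5702 [y] (3,7) — stop
  → r_1 = 6.5702
beam 2: φ=0°, α=210°
  cosα=-0.8660 sinα=-0.5000 | (6,1) | tMaxX 0.5658 tMaxY 0.6200 | tΔX 1.1547 tΔY 2.0000
    t=0.5658 [x] (5,1) — stop
  → r_2 = 0.5658
beam 3: φ=90°, α=300°
  cosα=0.5000 sinα=-0.8660 | (6,1) | tMaxX 1.0200 tMaxY 0.3580 | tΔX 2.0000 tΔY 1.1547
    t=0.3580 [y] (6,0) — stop
  → r_3 = 0.3580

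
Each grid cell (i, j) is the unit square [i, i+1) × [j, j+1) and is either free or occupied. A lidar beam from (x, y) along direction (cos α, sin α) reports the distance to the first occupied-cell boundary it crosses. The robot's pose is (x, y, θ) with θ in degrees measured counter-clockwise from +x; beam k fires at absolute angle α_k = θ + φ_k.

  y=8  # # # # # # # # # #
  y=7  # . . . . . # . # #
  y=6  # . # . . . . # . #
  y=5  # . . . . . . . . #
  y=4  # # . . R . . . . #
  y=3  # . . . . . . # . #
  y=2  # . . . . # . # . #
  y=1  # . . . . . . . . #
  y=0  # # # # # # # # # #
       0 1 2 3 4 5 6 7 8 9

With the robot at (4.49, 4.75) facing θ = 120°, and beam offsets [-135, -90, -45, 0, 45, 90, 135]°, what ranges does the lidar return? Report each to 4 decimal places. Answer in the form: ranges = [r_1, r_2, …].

ranges = [2.8978, 2.8983, 3.3646, 3.7528, 3.6131, 4.0299, 3.8823]

beam 1: φ=-135°, α=345°
  cosα=0.9659 sinα=-0.2588 | (4,4) | tMaxX 0.5280 tMaxY 2.8978 | tΔX 1.0353 tΔY 3.8637
    t=0.5280 [x] (5,4)
    t=1.5633 [x] (6,4)
    t=2.5985 [x] (7,4)
    t=2.8978 [y] (7,3) — stop
  → r_1 = 2.8978
beam 2: φ=-90°, α=30°
  cosα=0.8660 sinα=0.5000 | (4,4) | tMaxX 0.5889 tMaxY 0.5000 | tΔX 1.1547 tΔY 2.0000
    t=0.5000 [y] (4,5)
    t=0.5889 [x] (5,5)
    t=1.7436 [x] (6,5)
    t=2.5000 [y] (6,6)
    t=2.8983 [x] (7,6) — stop
  → r_2 = 2.8983
beam 3: φ=-45°, α=75°
  cosα=0.2588 sinα=0.9659 | (4,4) | tMaxX 1.9705 tMaxY 0.2588 | tΔX 3.8637 tΔY 1.0353
    t=0.2588 [y] (4,5)
    t=1.2941 [y] (4,6)
    t=1.9705 [x] (5,6)
    t=2.3294 [y] (5,7)
    t=3.3646 [y] (5,8) — stop
  → r_3 = 3.3646
beam 4: φ=0°, α=120°
  cosα=-0.5000 sinα=0.8660 | (4,4) | tMaxX 0.9800 tMaxY 0.2887 | tΔX 2.0000 tΔY 1.1547
    t=0.2887 [y] (4,5)
    t=0.9800 [x] (3,5)
    t=1.4434 [y] (3,6)
    t=2.5981 [y] (3,7)
    t=2.9800 [x] (2,7)
    t=3.7528 [y] (2,8) — stop
  → r_4 = 3.7528
beam 5: φ=45°, α=165°
  cosα=-0.9659 sinα=0.2588 | (4,4) | tMaxX 0.5073 tMaxY 0.9659 | tΔX 1.0353 tΔY 3.8637
    t=0.5073 [x] (3,4)
    t=0.9659 [y] (3,5)
    t=1.5426 [x] (2,5)
    t=2.5778 [x] (1,5)
    t=3.6131 [x] (0,5) — stop
  → r_5 = 3.6131
beam 6: φ=90°, α=210°
  cosα=-0.8660 sinα=-0.5000 | (4,4) | tMaxX 0.5658 tMaxY 1.5000 | tΔX 1.1547 tΔY 2.0000
    t=0.5658 [x] (3,4)
    t=1.5000 [y] (3,3)
    t=1.7205 [x] (2,3)
    t=2.8752 [x] (1,3)
    t=3.5000 [y] (1,2)
    t=4.0299 [x] (0,2) — stop
  → r_6 = 4.0299
beam 7: φ=135°, α=255°
  cosα=-0.2588 sinα=-0.9659 | (4,4) | tMaxX 1.8932 tMaxY 0.7765 | tΔX 3.8637 tΔY 1.0353
    t=0.7765 [y] (4,3)
    t=1.8117 [y] (4,2)
    t=1.8932 [x] (3,2)
    t=2.8470 [y] (3,1)
    t=3.8823 [y] (3,0) — stop
  → r_7 = 3.8823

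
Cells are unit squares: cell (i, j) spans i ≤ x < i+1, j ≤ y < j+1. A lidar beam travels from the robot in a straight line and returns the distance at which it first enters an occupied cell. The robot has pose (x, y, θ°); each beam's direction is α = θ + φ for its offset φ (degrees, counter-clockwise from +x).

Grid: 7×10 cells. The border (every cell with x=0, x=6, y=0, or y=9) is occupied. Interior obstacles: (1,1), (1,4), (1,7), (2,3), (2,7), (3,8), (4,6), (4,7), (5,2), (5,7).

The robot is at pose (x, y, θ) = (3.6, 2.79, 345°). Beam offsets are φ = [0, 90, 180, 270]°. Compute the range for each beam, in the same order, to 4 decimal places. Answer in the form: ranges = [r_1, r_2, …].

beam 1: φ=0°, α=345°
  direction (0.9659, -0.2588); cell (3,2); t to first gridline: x 0.4141, y 3.0523 (then +1.0353 / +3.8637)
    (4,2) via x @ 0.4141
    (5,2) via x @ 1.4494  # hit
  → r_1 = 1.4494
beam 2: φ=90°, α=75°
  direction (0.2588, 0.9659); cell (3,2); t to first gridline: x 1.5455, y 0.2174 (then +3.8637 / +1.0353)
    (3,3) via y @ 0.2174
    (3,4) via y @ 1.2527
    (4,4) via x @ 1.5455
    (4,5) via y @ 2.2880
    (4,6) via y @ 3.3232  # hit
  → r_2 = 3.3232
beam 3: φ=180°, α=165°
  direction (-0.9659, 0.2588); cell (3,2); t to first gridline: x 0.6212, y 0.8114 (then +1.0353 / +3.8637)
    (2,2) via x @ 0.6212
    (2,3) via y @ 0.8114  # hit
  → r_3 = 0.8114
beam 4: φ=270°, α=255°
  direction (-0.2588, -0.9659); cell (3,2); t to first gridline: x 2.3182, y 0.8179 (then +3.8637 / +1.0353)
    (3,1) via y @ 0.8179
    (3,0) via y @ 1.8531  # hit
  → r_4 = 1.8531

ranges = [1.4494, 3.3232, 0.8114, 1.8531]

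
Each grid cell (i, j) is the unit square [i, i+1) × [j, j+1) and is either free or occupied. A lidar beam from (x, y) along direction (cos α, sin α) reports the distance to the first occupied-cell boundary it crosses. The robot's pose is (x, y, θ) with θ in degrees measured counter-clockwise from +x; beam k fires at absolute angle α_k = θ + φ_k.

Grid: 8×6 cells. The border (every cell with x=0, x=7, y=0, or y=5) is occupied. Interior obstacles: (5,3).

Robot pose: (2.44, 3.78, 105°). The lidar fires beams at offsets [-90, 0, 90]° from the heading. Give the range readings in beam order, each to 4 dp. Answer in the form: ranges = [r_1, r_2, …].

ranges = [4.7137, 1.2630, 1.4908]

beam 1: φ=-90°, α=15°
  direction (0.9659, 0.2588); cell (2,3); t to first gridline: x 0.5798, y 0.8500 (then +1.0353 / +3.8637)
    (3,3) via x @ 0.5798
    (3,4) via y @ 0.8500
    (4,4) via x @ 1.6150
    (5,4) via x @ 2.6503
    (6,4) via x @ 3.6856
    (6,5) via y @ 4.7137  # hit
  → r_1 = 4.7137
beam 2: φ=0°, α=105°
  direction (-0.2588, 0.9659); cell (2,3); t to first gridline: x 1.7000, y 0.2278 (then +3.8637 / +1.0353)
    (2,4) via y @ 0.2278
    (2,5) via y @ 1.2630  # hit
  → r_2 = 1.2630
beam 3: φ=90°, α=195°
  direction (-0.9659, -0.2588); cell (2,3); t to first gridline: x 0.4555, y 3.0137 (then +1.0353 / +3.8637)
    (1,3) via x @ 0.4555
    (0,3) via x @ 1.4908  # hit
  → r_3 = 1.4908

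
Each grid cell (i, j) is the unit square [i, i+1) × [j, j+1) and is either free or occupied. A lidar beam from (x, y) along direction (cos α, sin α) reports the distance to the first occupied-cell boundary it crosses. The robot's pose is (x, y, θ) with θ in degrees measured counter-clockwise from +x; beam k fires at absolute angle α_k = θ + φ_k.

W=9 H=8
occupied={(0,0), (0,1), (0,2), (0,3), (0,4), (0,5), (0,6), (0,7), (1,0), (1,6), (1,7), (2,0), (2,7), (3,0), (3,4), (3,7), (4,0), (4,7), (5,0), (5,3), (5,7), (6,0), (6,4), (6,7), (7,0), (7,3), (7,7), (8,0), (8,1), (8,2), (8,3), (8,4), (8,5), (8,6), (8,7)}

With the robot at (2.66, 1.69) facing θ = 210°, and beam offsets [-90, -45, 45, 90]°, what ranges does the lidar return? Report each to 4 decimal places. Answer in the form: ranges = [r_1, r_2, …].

ranges = [3.3200, 1.7186, 0.7143, 0.7967]

beam 1: φ=-90°, α=120°
  cosα=-0.5000 sinα=0.8660 | (2,1) | tMaxX 1.3200 tMaxY 0.3580 | tΔX 2.0000 tΔY 1.1547
    t=0.3580 [y] (2,2)
    t=1.3200 [x] (1,2)
    t=1.5127 [y] (1,3)
    t=2.6674 [y] (1,4)
    t=3.3200 [x] (0,4) — stop
  → r_1 = 3.3200
beam 2: φ=-45°, α=165°
  cosα=-0.9659 sinα=0.2588 | (2,1) | tMaxX 0.6833 tMaxY 1.1977 | tΔX 1.0353 tΔY 3.8637
    t=0.6833 [x] (1,1)
    t=1.1977 [y] (1,2)
    t=1.7186 [x] (0,2) — stop
  → r_2 = 1.7186
beam 3: φ=45°, α=255°
  cosα=-0.2588 sinα=-0.9659 | (2,1) | tMaxX 2.5500 tMaxY 0.7143 | tΔX 3.8637 tΔY 1.0353
    t=0.7143 [y] (2,0) — stop
  → r_3 = 0.7143
beam 4: φ=90°, α=300°
  cosα=0.5000 sinα=-0.8660 | (2,1) | tMaxX 0.6800 tMaxY 0.7967 | tΔX 2.0000 tΔY 1.1547
    t=0.6800 [x] (3,1)
    t=0.7967 [y] (3,0) — stop
  → r_4 = 0.7967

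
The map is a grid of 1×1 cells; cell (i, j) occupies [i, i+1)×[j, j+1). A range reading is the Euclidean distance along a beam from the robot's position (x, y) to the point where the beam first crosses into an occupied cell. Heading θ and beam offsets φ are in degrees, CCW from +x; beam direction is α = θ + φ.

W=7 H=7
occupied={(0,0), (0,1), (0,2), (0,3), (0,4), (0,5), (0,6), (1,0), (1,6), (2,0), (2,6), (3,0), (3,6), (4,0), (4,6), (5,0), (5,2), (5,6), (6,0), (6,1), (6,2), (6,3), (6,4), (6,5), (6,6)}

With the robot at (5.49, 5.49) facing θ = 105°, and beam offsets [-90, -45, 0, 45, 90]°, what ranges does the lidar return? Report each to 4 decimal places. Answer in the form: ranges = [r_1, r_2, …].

ranges = [0.5280, 0.5889, 0.5280, 1.0200, 4.6484]

beam 1: φ=-90°, α=15°
  cosα=0.9659 sinα=0.2588 | (5,5) | tMaxX 0.5280 tMaxY 1.9705 | tΔX 1.0353 tΔY 3.8637
    t=0.5280 [x] (6,5) — stop
  → r_1 = 0.5280
beam 2: φ=-45°, α=60°
  cosα=0.5000 sinα=0.8660 | (5,5) | tMaxX 1.0200 tMaxY 0.5889 | tΔX 2.0000 tΔY 1.1547
    t=0.5889 [y] (5,6) — stop
  → r_2 = 0.5889
beam 3: φ=0°, α=105°
  cosα=-0.2588 sinα=0.9659 | (5,5) | tMaxX 1.8932 tMaxY 0.5280 | tΔX 3.8637 tΔY 1.0353
    t=0.5280 [y] (5,6) — stop
  → r_3 = 0.5280
beam 4: φ=45°, α=150°
  cosα=-0.8660 sinα=0.5000 | (5,5) | tMaxX 0.5658 tMaxY 1.0200 | tΔX 1.1547 tΔY 2.0000
    t=0.5658 [x] (4,5)
    t=1.0200 [y] (4,6) — stop
  → r_4 = 1.0200
beam 5: φ=90°, α=195°
  cosα=-0.9659 sinα=-0.2588 | (5,5) | tMaxX 0.5073 tMaxY 1.8932 | tΔX 1.0353 tΔY 3.8637
    t=0.5073 [x] (4,5)
    t=1.5426 [x] (3,5)
    t=1.8932 [y] (3,4)
    t=2.5778 [x] (2,4)
    t=3.6131 [x] (1,4)
    t=4.6484 [x] (0,4) — stop
  → r_5 = 4.6484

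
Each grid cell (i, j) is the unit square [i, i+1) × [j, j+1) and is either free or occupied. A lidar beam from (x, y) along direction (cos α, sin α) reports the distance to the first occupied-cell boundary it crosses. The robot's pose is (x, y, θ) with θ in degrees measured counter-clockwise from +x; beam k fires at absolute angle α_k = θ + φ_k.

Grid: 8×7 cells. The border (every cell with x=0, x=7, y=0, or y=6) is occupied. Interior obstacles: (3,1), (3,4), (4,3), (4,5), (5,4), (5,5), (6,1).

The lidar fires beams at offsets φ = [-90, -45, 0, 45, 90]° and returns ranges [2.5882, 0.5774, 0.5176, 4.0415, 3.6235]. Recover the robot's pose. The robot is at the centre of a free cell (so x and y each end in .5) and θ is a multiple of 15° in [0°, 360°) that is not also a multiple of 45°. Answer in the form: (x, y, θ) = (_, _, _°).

The pose lattice has 23·16 = 368 candidates. Test each by forward raycasting.
  (6.5, 5.5, 300°): beam 1 = 0.5774 ≠ 2.5882 ✗
  (4.5, 4.5, 255°): beam 1 = 0.5176 ≠ 2.5882 ✗
  (4.5, 4.5, 240°): beam 1 = 0.5774 ≠ 2.5882 ✗
  …
  (4.5, 2.5, 105°): r_1=2.5882, r_2=0.5774, r_3=0.5176, r_4=4.0415, r_5=3.6235 — all match ✓
Only this pose fits every beam.

(x, y, θ) = (4.5, 2.5, 105°)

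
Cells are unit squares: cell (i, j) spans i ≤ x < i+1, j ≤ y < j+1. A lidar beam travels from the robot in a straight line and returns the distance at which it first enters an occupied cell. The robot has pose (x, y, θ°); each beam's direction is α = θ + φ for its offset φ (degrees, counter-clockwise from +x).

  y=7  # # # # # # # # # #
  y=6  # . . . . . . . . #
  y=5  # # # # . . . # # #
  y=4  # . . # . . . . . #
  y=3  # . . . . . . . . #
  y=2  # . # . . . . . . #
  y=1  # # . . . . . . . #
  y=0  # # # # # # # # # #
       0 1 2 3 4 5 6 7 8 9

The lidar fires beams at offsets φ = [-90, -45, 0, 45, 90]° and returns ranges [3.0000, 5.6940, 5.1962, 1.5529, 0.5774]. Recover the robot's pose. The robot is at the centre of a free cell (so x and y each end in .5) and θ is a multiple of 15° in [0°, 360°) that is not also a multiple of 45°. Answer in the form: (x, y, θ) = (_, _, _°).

(x, y, θ) = (3.5, 2.5, 60°)

The pose lattice has 40·16 = 640 candidates. Test each by forward raycasting.
  (7.5, 4.5, 195°): beam 1 = 0.5176 ≠ 3.0000 ✗
  (8.5, 2.5, 330°): beam 1 = 1.7321 ≠ 3.0000 ✗
  (8.5, 1.5, 285°): beam 1 = 1.9319 ≠ 3.0000 ✗
  …
  (3.5, 2.5, 60°): r_1=3.0000, r_2=5.6940, r_3=5.1962, r_4=1.5529, r_5=0.5774 — all match ✓
No second candidate reproduces the full scan.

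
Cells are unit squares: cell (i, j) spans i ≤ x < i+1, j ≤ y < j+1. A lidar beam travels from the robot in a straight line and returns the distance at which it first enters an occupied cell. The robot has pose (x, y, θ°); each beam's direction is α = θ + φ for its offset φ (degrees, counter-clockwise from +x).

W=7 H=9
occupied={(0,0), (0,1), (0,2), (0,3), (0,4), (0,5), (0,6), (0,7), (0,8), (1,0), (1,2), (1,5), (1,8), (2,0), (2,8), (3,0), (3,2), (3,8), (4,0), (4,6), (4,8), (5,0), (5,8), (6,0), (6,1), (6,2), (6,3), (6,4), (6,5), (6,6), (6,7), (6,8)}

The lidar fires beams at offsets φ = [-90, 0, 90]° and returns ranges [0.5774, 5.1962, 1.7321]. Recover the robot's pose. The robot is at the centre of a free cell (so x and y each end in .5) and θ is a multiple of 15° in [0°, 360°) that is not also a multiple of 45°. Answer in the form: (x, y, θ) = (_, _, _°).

(x, y, θ) = (1.5, 6.5, 330°)

Enumerate (i+0.5, j+0.5, θ) over the 31 free cells and 16 admissible headings. For each, cast all 3 beams and compare to the given ranges.
  (3.5, 4.5, 30°): beam 1 = 4.0415 ≠ 0.5774 ✗
  (2.5, 4.5, 15°): beam 1 = 1.9319 ≠ 0.5774 ✗
  (5.5, 3.5, 60°): beam 2 = 1.0000 ≠ 5.1962 ✗
  (3.5, 3.5, 75°): beam 1 = 2.5882 ≠ 0.5774 ✗
  …
  (1.5, 6.5, 330°): r_1=0.5774, r_2=5.1962, r_3=1.7321 — all match ✓
Only this pose fits every beam.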